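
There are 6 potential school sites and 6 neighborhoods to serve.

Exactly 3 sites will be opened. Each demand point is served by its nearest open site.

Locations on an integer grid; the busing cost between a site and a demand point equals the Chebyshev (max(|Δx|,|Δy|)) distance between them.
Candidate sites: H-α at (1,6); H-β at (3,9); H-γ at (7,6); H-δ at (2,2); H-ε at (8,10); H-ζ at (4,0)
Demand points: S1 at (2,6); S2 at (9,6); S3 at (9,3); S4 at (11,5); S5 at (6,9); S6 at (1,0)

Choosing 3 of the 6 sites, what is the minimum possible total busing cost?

Open {H-α, H-γ, H-δ}.
  S1→H-α 1, S2→H-γ 2, S3→H-γ 3, S4→H-γ 4, S5→H-γ 3, S6→H-δ 2  ⇒ total 15.
Compare {H-α, H-γ, H-ζ}: total 16.
Compare {H-β, H-γ, H-δ}: total 17.
No size-3 selection does better; minimum is 15.

15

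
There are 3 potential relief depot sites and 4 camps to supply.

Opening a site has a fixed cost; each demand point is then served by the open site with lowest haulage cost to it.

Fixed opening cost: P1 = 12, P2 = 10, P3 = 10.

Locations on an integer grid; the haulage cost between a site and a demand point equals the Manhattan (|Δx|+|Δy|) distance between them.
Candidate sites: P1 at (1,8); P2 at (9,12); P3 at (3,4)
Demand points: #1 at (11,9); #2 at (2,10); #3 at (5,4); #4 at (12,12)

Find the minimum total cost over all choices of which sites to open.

37

Open {P2, P3}: assign each demand point to its cheapest open site.
  #1→P2 5, #2→P3 7, #3→P3 2, #4→P2 3
  haulage cost 17, fixed 20 → total 37.
Compare {P2}: haulage cost 29 + fixed 10 = 39.
Compare {P1, P2}: haulage cost 19 + fixed 22 = 41.
Compare {P1, P2, P3}: haulage cost 13 + fixed 32 = 45.
All other subsets cost ≥ 39. Minimum total cost: 37.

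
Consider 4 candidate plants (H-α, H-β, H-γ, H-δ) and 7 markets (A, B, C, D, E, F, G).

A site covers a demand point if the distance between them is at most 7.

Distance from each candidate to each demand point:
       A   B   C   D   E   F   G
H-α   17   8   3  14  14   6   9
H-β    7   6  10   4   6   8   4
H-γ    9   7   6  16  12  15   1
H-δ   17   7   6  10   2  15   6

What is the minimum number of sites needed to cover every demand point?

Coverage sets (demand points within 7 of each site):
  H-α: {C, F}
  H-β: {A, B, D, E, G}
  H-γ: {B, C, G}
  H-δ: {B, C, E, G}
No single site covers all 7 demand points.
But {H-α, H-β} covers everything, so the minimum is 2.

2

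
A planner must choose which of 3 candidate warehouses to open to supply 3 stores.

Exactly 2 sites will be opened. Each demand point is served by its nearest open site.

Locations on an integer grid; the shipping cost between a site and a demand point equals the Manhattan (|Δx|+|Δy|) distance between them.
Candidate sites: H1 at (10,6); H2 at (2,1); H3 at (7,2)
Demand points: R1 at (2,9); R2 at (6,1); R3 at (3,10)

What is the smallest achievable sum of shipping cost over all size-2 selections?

20

Open {H2, H3}.
  R1→H2 8, R2→H3 2, R3→H2 10  ⇒ total 20.
Compare {H1, H2}: total 22.
Compare {H1, H3}: total 24.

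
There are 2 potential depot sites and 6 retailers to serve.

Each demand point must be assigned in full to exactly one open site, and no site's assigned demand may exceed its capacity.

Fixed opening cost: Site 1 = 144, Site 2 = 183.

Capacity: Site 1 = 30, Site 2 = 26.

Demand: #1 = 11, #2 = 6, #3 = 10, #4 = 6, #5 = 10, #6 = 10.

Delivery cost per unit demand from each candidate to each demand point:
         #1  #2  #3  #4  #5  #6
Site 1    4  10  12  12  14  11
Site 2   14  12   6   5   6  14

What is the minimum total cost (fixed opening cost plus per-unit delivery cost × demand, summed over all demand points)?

Open {Site 1, Site 2}; cheapest assignment that respects the capacities:
  Site 1 (cap 30, load 27): #1, #2, #6 — cost 11×4 + 6×10 + 10×11 = 214
  Site 2 (cap 26, load 26): #3, #4, #5 — cost 10×6 + 6×5 + 10×6 = 150
  Shipping 364, fixed 327 → total 691.
  Any other capacity-feasible assignment to {Site 1, Site 2} ships for at least 364.
Total demand is 53 and no other set of sites has combined capacity ≥ 53, so {Site 1, Site 2} is the only feasible choice of open sites. Minimum: 691.

691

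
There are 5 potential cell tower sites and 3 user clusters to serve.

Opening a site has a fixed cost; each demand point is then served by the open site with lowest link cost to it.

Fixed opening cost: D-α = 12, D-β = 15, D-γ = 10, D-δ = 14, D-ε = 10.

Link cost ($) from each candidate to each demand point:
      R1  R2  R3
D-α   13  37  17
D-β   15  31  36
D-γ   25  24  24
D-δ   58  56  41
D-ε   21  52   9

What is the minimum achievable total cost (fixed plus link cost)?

74

Open {D-γ, D-ε}: assign each demand point to its cheapest open site.
  R1→D-ε 21, R2→D-γ 24, R3→D-ε 9
  link cost 54, fixed 20 → total 74.
Compare {D-α, D-γ}: link cost 54 + fixed 22 = 76.
Compare {D-α, D-γ, D-ε}: link cost 46 + fixed 32 = 78.
Compare {D-α}: link cost 67 + fixed 12 = 79.
All other subsets cost ≥ 76. Minimum total cost: 74.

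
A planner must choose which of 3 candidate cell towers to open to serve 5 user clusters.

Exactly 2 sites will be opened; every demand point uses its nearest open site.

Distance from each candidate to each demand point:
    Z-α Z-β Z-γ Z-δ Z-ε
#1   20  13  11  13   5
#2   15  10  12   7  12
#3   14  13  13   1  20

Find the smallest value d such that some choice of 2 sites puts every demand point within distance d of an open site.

14

Open {#1, #3}.
  Farthest demand point is Z-α at distance 14 (to #3); all others are ≤ 14.
With {#2, #3} the worst case is 14.
With {#1, #2} the worst case is 15.
No size-2 selection achieves below 14.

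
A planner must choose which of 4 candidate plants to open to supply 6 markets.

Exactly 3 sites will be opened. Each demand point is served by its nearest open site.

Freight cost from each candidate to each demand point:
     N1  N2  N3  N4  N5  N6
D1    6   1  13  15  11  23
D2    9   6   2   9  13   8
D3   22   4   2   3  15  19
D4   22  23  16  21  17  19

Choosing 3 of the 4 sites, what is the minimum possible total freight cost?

Open {D1, D2, D3}.
  N1→D1 6, N2→D1 1, N3→D2 2, N4→D3 3, N5→D1 11, N6→D2 8  ⇒ total 31.
Compare {D1, D2, D4}: total 37.
Compare {D2, D3, D4}: total 39.
No size-3 selection does better; minimum is 31.

31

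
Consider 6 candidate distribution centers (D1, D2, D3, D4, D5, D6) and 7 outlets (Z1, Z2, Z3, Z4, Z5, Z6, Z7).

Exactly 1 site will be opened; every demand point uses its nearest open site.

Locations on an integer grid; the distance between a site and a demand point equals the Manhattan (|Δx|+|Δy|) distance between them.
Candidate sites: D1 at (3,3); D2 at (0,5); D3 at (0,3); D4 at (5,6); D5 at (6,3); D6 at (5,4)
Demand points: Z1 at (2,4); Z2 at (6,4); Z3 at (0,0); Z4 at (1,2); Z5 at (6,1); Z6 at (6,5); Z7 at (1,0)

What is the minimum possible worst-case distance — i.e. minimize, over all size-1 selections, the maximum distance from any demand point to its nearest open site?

6

Open {D1}.
  Farthest demand point is Z3 at distance 6 (to D1); all others are ≤ 6.
With {D3} the worst case is 8.
With {D5} the worst case is 9.
No size-1 selection achieves below 6.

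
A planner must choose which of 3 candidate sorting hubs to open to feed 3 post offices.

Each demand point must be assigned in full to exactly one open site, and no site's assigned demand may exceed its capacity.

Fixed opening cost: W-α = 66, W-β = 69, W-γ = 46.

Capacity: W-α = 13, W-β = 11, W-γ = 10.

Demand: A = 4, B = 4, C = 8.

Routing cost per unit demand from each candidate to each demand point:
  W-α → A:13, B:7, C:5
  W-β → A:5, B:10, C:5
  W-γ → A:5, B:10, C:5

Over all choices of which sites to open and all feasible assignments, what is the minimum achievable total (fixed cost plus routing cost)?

Open {W-α, W-γ}; cheapest assignment that respects the capacities:
  W-α (cap 13, load 12): B, C — cost 4×7 + 8×5 = 68
  W-γ (cap 10, load 4): A — cost 4×5 = 20
  Shipping 88, fixed 112 → total 200.
  Any other capacity-feasible assignment to {W-α, W-γ} ships for at least 88.
Compare {W-β, W-γ}: its best feasible assignment gives total 215.
Compare {W-α, W-β}: its best feasible assignment gives total 223.
Every other set of open sites that can feasibly serve all demand totals ≥ 215 even under its best assignment. Minimum: 200.

200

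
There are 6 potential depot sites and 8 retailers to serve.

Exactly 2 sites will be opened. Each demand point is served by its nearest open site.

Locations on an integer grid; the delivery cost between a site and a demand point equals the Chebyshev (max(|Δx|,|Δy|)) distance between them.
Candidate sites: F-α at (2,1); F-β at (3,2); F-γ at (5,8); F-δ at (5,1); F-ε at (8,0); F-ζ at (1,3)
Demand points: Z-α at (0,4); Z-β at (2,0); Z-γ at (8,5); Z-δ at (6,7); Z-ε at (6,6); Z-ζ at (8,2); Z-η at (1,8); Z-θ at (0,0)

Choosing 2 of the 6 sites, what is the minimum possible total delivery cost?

Open {F-α, F-γ}.
  Z-α→F-α 3, Z-β→F-α 1, Z-γ→F-γ 3, Z-δ→F-γ 1, Z-ε→F-γ 2, Z-ζ→F-α 6, Z-η→F-γ 4, Z-θ→F-α 2  ⇒ total 22.
Compare {F-β, F-γ}: total 23.
Compare {F-γ, F-ζ}: total 23.
No size-2 selection does better; minimum is 22.

22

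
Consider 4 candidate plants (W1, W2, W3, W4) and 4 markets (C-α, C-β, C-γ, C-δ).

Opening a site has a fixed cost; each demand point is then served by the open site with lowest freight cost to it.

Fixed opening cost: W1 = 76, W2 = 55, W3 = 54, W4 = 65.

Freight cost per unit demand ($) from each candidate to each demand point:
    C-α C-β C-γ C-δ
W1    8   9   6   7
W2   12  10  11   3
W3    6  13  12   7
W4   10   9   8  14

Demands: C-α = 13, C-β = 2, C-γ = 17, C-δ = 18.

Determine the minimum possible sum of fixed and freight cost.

Open {W1, W2}: assign each demand point to its cheapest open site.
  C-α→W1 13×8=104, C-β→W1 2×9=18, C-γ→W1 17×6=102, C-δ→W2 18×3=54
  freight cost 278, fixed 131 → total 409.
Compare {W1}: freight cost 350 + fixed 76 = 426.
Compare {W1, W2, W3}: freight cost 252 + fixed 185 = 437.
Compare {W2, W3}: freight cost 339 + fixed 109 = 448.
All other subsets cost ≥ 426. Minimum total cost: 409.

409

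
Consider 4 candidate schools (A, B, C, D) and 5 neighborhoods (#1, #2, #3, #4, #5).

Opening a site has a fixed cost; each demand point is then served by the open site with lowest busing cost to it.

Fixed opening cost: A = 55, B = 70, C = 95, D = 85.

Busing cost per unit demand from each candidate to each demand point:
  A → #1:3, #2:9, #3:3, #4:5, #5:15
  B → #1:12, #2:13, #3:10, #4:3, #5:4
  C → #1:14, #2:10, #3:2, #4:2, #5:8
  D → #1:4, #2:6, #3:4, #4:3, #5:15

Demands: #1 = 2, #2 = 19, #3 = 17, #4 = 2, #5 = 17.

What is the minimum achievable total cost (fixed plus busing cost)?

Open {B, D}: assign each demand point to its cheapest open site.
  #1→D 2×4=8, #2→D 19×6=114, #3→D 17×4=68, #4→B 2×3=6, #5→B 17×4=68
  busing cost 264, fixed 155 → total 419.
Compare {A, B}: busing cost 302 + fixed 125 = 427.
Compare {A, B, D}: busing cost 245 + fixed 210 = 455.
Compare {C, D}: busing cost 296 + fixed 180 = 476.
All other subsets cost ≥ 427. Minimum total cost: 419.

419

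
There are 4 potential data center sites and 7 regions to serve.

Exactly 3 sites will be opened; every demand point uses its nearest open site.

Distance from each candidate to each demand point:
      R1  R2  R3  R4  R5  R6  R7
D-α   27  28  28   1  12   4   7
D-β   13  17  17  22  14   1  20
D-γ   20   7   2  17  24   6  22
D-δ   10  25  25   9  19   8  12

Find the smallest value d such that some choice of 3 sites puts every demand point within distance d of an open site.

12

Open {D-α, D-γ, D-δ}.
  Farthest demand point is R5 at distance 12 (to D-α); all others are ≤ 12.
With {D-α, D-β, D-γ} the worst case is 13.
With {D-β, D-γ, D-δ} the worst case is 14.
No size-3 selection achieves below 12.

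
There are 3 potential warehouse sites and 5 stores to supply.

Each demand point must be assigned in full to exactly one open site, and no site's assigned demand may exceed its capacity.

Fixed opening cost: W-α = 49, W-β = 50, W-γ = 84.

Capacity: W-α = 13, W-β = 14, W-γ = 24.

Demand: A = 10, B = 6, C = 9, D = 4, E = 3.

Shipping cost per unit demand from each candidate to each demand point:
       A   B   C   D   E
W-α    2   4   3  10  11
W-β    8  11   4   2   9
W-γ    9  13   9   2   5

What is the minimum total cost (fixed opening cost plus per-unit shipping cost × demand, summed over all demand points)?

Open {W-α, W-γ}; cheapest assignment that respects the capacities:
  W-α (cap 13, load 10): A — cost 10×2 = 20
  W-γ (cap 24, load 22): B, C, D, E — cost 6×13 + 9×9 + 4×2 + 3×5 = 182
  Shipping 202, fixed 133 → total 335.
  Any other capacity-feasible assignment to {W-α, W-γ} ships for at least 202.
Compare {W-α, W-β, W-γ}: its best feasible assignment gives total 340.
Compare {W-β, W-γ}: its best feasible assignment gives total 361.
Every other set of open sites that can feasibly serve all demand totals ≥ 340 even under its best assignment. Minimum: 335.

335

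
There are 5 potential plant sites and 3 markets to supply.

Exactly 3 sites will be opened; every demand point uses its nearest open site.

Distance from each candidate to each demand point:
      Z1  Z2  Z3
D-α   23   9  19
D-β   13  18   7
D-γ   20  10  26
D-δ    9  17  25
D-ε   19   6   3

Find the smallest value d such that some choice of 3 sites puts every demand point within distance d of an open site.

Open {D-α, D-β, D-δ}.
  Farthest demand point is Z1 at distance 9 (to D-δ); all others are ≤ 9.
With {D-α, D-δ, D-ε} the worst case is 9.
With {D-β, D-δ, D-ε} the worst case is 9.
No size-3 selection achieves below 9.

9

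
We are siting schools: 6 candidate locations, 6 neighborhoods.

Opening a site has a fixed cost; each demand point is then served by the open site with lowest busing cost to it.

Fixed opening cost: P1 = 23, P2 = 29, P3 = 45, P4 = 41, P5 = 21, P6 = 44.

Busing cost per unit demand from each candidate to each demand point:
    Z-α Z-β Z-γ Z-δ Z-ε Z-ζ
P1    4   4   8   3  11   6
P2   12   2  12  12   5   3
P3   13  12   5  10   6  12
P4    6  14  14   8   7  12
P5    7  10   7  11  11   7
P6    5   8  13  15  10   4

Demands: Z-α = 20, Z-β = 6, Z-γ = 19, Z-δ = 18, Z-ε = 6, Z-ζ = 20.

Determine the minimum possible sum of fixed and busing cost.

Open {P1, P2, P3}: assign each demand point to its cheapest open site.
  Z-α→P1 20×4=80, Z-β→P2 6×2=12, Z-γ→P3 19×5=95, Z-δ→P1 18×3=54, Z-ε→P2 6×5=30, Z-ζ→P2 20×3=60
  busing cost 331, fixed 97 → total 428.
Compare {P1, P2}: busing cost 388 + fixed 52 = 440.
Compare {P1, P2, P5}: busing cost 369 + fixed 73 = 442.
Compare {P1, P2, P3, P5}: busing cost 331 + fixed 118 = 449.
All other subsets cost ≥ 440. Minimum total cost: 428.

428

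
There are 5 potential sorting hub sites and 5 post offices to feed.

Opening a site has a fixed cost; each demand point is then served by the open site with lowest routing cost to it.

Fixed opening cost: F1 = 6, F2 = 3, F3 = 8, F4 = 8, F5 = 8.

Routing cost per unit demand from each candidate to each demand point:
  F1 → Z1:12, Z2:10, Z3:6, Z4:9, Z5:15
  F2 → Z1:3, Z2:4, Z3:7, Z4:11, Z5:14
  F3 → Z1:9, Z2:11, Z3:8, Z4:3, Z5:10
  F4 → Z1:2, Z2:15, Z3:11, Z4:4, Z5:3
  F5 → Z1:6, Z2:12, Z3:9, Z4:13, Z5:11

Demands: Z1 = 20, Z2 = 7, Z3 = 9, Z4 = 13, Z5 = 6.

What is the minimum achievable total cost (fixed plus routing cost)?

Open {F1, F2, F3, F4}: assign each demand point to its cheapest open site.
  Z1→F4 20×2=40, Z2→F2 7×4=28, Z3→F1 9×6=54, Z4→F3 13×3=39, Z5→F4 6×3=18
  routing cost 179, fixed 25 → total 204.
Compare {F2, F3, F4}: routing cost 188 + fixed 19 = 207.
Compare {F1, F2, F4}: routing cost 192 + fixed 17 = 209.
Compare {F2, F4}: routing cost 201 + fixed 11 = 212.
All other subsets cost ≥ 207. Minimum total cost: 204.

204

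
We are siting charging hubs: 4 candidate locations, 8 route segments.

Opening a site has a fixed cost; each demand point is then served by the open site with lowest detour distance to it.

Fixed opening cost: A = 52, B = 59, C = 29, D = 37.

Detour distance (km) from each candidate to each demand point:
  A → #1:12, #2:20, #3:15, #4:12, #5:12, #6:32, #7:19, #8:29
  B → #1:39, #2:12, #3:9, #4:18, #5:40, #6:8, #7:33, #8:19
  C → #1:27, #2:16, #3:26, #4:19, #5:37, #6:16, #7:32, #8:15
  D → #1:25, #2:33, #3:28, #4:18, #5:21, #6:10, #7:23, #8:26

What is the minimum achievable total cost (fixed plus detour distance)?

198

Open {A, C}: assign each demand point to its cheapest open site.
  #1→A 12, #2→C 16, #3→A 15, #4→A 12, #5→A 12, #6→C 16, #7→A 19, #8→C 15
  detour distance 117, fixed 81 → total 198.
Compare {A}: detour distance 151 + fixed 52 = 203.
Compare {A, B}: detour distance 103 + fixed 111 = 214.
Compare {A, D}: detour distance 126 + fixed 89 = 215.
All other subsets cost ≥ 203. Minimum total cost: 198.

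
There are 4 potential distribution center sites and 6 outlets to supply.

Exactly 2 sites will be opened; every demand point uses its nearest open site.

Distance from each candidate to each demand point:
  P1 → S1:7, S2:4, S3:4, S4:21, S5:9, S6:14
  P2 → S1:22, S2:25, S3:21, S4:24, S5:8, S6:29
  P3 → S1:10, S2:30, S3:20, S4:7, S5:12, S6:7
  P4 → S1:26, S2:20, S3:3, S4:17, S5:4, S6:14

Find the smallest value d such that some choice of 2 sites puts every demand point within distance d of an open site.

9

Open {P1, P3}.
  Farthest demand point is S5 at distance 9 (to P1); all others are ≤ 9.
With {P1, P4} the worst case is 17.
With {P3, P4} the worst case is 20.
No size-2 selection achieves below 9.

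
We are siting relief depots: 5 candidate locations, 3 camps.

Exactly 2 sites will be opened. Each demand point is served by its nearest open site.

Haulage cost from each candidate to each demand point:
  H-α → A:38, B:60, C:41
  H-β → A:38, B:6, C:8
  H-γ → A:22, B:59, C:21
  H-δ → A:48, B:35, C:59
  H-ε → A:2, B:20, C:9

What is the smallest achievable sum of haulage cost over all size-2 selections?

16

Open {H-β, H-ε}.
  A→H-ε 2, B→H-β 6, C→H-β 8  ⇒ total 16.
Compare {H-α, H-ε}: total 31.
Compare {H-γ, H-ε}: total 31.
No size-2 selection does better; minimum is 16.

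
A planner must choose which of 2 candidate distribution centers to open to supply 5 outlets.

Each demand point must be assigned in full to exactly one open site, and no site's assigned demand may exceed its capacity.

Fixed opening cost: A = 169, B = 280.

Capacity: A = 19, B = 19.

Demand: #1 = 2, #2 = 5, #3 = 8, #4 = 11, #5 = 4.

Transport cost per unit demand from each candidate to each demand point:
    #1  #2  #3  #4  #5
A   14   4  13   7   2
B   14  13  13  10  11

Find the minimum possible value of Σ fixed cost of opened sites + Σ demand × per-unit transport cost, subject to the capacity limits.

719

Open {A, B}; cheapest assignment that respects the capacities:
  A (cap 19, load 19): #1, #2, #3, #5 — cost 2×14 + 5×4 + 8×13 + 4×2 = 160
  B (cap 19, load 11): #4 — cost 11×10 = 110
  Shipping 270, fixed 449 → total 719.
  Any other capacity-feasible assignment to {A, B} ships for at least 270.
Total demand is 30 and no other set of sites has combined capacity ≥ 30, so {A, B} is the only feasible choice of open sites. Minimum: 719.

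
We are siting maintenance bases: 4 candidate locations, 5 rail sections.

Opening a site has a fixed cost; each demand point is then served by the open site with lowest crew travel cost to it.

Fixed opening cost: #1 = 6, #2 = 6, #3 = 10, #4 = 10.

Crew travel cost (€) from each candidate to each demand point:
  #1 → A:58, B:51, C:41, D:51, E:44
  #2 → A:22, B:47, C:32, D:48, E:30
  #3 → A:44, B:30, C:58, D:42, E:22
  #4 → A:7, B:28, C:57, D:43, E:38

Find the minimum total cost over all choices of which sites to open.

156

Open {#2, #4}: assign each demand point to its cheapest open site.
  A→#4 7, B→#4 28, C→#2 32, D→#4 43, E→#2 30
  crew travel cost 140, fixed 16 → total 156.
Compare {#2, #3, #4}: crew travel cost 131 + fixed 26 = 157.
Compare {#1, #2, #4}: crew travel cost 140 + fixed 22 = 162.
Compare {#1, #2, #3, #4}: crew travel cost 131 + fixed 32 = 163.
All other subsets cost ≥ 157. Minimum total cost: 156.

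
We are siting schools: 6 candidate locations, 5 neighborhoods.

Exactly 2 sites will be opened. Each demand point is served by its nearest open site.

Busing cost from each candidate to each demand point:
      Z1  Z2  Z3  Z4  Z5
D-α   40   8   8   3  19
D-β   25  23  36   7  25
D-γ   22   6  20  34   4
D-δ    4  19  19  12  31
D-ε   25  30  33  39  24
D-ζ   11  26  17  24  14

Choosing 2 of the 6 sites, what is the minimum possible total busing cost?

42

Open {D-α, D-δ}.
  Z1→D-δ 4, Z2→D-α 8, Z3→D-α 8, Z4→D-α 3, Z5→D-α 19  ⇒ total 42.
Compare {D-α, D-γ}: total 43.
Compare {D-α, D-ζ}: total 44.
No size-2 selection does better; minimum is 42.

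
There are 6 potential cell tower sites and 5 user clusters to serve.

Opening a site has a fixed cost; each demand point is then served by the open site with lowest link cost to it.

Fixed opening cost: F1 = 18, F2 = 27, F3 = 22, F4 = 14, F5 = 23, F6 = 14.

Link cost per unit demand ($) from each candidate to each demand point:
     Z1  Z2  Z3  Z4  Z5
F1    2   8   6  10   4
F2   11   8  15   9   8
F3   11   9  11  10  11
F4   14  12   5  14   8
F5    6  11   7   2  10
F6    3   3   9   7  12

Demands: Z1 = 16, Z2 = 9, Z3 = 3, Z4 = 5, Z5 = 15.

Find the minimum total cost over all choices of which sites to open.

Open {F1, F5, F6}: assign each demand point to its cheapest open site.
  Z1→F1 16×2=32, Z2→F6 9×3=27, Z3→F1 3×6=18, Z4→F5 5×2=10, Z5→F1 15×4=60
  link cost 147, fixed 55 → total 202.
Compare {F1, F6}: link cost 172 + fixed 32 = 204.
Compare {F1, F4, F5, F6}: link cost 144 + fixed 69 = 213.
Compare {F1, F4, F6}: link cost 169 + fixed 46 = 215.
All other subsets cost ≥ 204. Minimum total cost: 202.

202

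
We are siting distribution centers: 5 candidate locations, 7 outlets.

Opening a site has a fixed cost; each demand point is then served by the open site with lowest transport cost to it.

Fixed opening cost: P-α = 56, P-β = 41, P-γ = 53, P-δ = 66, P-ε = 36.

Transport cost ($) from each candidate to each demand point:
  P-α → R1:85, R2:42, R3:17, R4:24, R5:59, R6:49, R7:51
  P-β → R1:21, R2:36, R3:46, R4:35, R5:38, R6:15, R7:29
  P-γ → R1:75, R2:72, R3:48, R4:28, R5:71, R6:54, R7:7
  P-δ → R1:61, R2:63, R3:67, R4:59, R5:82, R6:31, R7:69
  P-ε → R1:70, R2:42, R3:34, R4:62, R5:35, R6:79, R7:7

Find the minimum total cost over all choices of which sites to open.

Open {P-β, P-ε}: assign each demand point to its cheapest open site.
  R1→P-β 21, R2→P-β 36, R3→P-ε 34, R4→P-β 35, R5→P-ε 35, R6→P-β 15, R7→P-ε 7
  transport cost 183, fixed 77 → total 260.
Compare {P-β}: transport cost 220 + fixed 41 = 261.
Compare {P-α, P-β}: transport cost 180 + fixed 97 = 277.
Compare {P-β, P-γ}: transport cost 191 + fixed 94 = 285.
All other subsets cost ≥ 261. Minimum total cost: 260.

260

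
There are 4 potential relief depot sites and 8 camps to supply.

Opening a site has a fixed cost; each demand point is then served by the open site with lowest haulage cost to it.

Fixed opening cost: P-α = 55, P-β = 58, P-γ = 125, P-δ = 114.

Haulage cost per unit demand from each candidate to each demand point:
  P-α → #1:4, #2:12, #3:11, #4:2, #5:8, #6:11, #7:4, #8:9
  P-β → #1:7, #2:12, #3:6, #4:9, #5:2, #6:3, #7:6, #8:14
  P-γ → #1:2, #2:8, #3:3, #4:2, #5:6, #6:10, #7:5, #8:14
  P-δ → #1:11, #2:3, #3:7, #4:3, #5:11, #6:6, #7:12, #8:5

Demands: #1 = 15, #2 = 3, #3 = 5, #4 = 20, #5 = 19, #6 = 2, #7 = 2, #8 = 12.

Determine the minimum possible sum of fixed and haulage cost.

Open {P-α, P-β}: assign each demand point to its cheapest open site.
  #1→P-α 15×4=60, #2→P-α 3×12=36, #3→P-β 5×6=30, #4→P-α 20×2=40, #5→P-β 19×2=38, #6→P-β 2×3=6, #7→P-α 2×4=8, #8→P-α 12×9=108
  haulage cost 326, fixed 113 → total 439.
Compare {P-α, P-β, P-δ}: haulage cost 251 + fixed 227 = 478.
Compare {P-β, P-δ}: haulage cost 320 + fixed 172 = 492.
Compare {P-β, P-γ, P-δ}: haulage cost 208 + fixed 297 = 505.
All other subsets cost ≥ 478. Minimum total cost: 439.

439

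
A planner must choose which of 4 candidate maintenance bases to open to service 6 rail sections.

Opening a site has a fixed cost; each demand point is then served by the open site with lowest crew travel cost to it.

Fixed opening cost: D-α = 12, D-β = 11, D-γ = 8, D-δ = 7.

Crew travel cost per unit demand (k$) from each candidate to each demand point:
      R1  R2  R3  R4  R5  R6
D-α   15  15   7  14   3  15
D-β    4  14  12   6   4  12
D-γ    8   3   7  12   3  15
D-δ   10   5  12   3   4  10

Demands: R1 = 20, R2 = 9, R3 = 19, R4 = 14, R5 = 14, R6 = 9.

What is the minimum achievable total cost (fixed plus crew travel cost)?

Open {D-β, D-γ, D-δ}: assign each demand point to its cheapest open site.
  R1→D-β 20×4=80, R2→D-γ 9×3=27, R3→D-γ 19×7=133, R4→D-δ 14×3=42, R5→D-γ 14×3=42, R6→D-δ 9×10=90
  crew travel cost 414, fixed 26 → total 440.
Compare {D-α, D-β, D-γ, D-δ}: crew travel cost 414 + fixed 38 = 452.
Compare {D-α, D-β, D-δ}: crew travel cost 432 + fixed 30 = 462.
Compare {D-β, D-γ}: crew travel cost 474 + fixed 19 = 493.
All other subsets cost ≥ 452. Minimum total cost: 440.

440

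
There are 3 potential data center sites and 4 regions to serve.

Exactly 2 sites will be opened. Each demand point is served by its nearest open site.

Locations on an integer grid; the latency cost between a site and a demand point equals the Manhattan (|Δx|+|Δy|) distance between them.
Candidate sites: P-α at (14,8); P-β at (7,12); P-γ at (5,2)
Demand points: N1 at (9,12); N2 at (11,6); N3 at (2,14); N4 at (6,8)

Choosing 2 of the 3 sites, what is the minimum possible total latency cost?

Open {P-α, P-β}.
  N1→P-β 2, N2→P-α 5, N3→P-β 7, N4→P-β 5  ⇒ total 19.
Compare {P-β, P-γ}: total 24.
Compare {P-α, P-γ}: total 36.

19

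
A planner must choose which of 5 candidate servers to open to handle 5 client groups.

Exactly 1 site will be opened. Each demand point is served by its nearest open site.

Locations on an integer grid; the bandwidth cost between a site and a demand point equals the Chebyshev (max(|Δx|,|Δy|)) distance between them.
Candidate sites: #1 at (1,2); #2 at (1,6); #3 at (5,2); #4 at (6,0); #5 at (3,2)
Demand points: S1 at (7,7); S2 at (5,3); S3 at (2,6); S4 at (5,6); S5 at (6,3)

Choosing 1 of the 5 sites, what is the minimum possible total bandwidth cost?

Open {#3}.
  S1→#3 5, S2→#3 1, S3→#3 4, S4→#3 4, S5→#3 1  ⇒ total 15.
Compare {#5}: total 18.
Compare {#2}: total 20.
No size-1 selection does better; minimum is 15.

15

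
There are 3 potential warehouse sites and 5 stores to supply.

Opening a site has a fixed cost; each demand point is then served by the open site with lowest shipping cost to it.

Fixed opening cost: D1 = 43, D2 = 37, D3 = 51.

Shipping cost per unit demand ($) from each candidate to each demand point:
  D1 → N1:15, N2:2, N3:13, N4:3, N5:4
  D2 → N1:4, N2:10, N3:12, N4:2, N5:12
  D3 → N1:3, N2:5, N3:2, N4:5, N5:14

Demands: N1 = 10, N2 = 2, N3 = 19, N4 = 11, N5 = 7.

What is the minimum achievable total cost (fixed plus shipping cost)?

Open {D1, D3}: assign each demand point to its cheapest open site.
  N1→D3 10×3=30, N2→D1 2×2=4, N3→D3 19×2=38, N4→D1 11×3=33, N5→D1 7×4=28
  shipping cost 133, fixed 94 → total 227.
Compare {D1, D2, D3}: shipping cost 122 + fixed 131 = 253.
Compare {D2, D3}: shipping cost 184 + fixed 88 = 272.
Compare {D3}: shipping cost 231 + fixed 51 = 282.
All other subsets cost ≥ 253. Minimum total cost: 227.

227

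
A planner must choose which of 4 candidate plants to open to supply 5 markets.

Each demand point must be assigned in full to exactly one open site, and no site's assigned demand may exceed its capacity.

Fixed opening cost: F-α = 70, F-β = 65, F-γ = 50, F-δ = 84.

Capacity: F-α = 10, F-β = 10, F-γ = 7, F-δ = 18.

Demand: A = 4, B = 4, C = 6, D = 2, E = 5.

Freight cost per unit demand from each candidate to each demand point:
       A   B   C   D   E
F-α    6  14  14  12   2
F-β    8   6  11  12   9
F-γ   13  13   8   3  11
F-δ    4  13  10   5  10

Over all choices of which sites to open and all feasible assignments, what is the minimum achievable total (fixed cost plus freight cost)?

302

Open {F-α, F-δ}; cheapest assignment that respects the capacities:
  F-α (cap 10, load 5): E — cost 5×2 = 10
  F-δ (cap 18, load 16): A, B, C, D — cost 4×4 + 4×13 + 6×10 + 2×5 = 138
  Shipping 148, fixed 154 → total 302.
  Any other capacity-feasible assignment to {F-α, F-δ} ships for at least 148.
Compare {F-β, F-δ}: its best feasible assignment gives total 304.
Compare {F-γ, F-δ}: its best feasible assignment gives total 310.
Every other set of open sites that can feasibly serve all demand totals ≥ 304 even under its best assignment. Minimum: 302.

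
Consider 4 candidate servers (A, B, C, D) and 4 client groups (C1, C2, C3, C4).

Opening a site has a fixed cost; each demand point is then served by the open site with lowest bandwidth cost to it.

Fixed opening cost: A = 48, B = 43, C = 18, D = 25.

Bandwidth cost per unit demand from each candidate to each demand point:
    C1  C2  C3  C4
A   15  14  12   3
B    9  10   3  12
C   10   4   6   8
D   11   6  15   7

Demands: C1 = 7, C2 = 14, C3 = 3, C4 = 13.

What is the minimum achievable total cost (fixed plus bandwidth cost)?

249

Open {A, C}: assign each demand point to its cheapest open site.
  C1→C 7×10=70, C2→C 14×4=56, C3→C 3×6=18, C4→A 13×3=39
  bandwidth cost 183, fixed 66 → total 249.
Compare {C}: bandwidth cost 248 + fixed 18 = 266.
Compare {A, C, D}: bandwidth cost 183 + fixed 91 = 274.
Compare {A, B, C}: bandwidth cost 167 + fixed 109 = 276.
All other subsets cost ≥ 266. Minimum total cost: 249.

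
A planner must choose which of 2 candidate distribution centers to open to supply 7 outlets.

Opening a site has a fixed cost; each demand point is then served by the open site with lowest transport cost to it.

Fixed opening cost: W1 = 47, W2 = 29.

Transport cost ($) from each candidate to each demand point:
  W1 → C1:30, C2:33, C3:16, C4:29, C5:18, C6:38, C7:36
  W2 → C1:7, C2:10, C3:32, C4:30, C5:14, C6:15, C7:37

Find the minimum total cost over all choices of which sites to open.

Open {W2}: assign each demand point to its cheapest open site.
  C1→W2 7, C2→W2 10, C3→W2 32, C4→W2 30, C5→W2 14, C6→W2 15, C7→W2 37
  transport cost 145, fixed 29 → total 174.
Compare {W1, W2}: transport cost 127 + fixed 76 = 203.
Compare {W1}: transport cost 200 + fixed 47 = 247.

174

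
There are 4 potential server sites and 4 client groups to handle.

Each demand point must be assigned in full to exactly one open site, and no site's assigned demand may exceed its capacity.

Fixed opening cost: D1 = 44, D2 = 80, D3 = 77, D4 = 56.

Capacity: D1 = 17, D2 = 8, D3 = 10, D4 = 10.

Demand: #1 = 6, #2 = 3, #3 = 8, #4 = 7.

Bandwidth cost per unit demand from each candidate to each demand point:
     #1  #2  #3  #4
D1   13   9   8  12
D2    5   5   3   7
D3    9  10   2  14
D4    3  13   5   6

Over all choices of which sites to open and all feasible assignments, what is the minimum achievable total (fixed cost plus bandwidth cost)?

305

Open {D1, D4}; cheapest assignment that respects the capacities:
  D1 (cap 17, load 15): #3, #4 — cost 8×8 + 7×12 = 148
  D4 (cap 10, load 9): #1, #2 — cost 6×3 + 3×13 = 57
  Shipping 205, fixed 100 → total 305.
  Any other capacity-feasible assignment to {D1, D4} ships for at least 205.
Compare {D1, D3, D4}: its best feasible assignment gives total 322.
Compare {D1, D3}: its best feasible assignment gives total 326.
Every other set of open sites that can feasibly serve all demand totals ≥ 322 even under its best assignment. Minimum: 305.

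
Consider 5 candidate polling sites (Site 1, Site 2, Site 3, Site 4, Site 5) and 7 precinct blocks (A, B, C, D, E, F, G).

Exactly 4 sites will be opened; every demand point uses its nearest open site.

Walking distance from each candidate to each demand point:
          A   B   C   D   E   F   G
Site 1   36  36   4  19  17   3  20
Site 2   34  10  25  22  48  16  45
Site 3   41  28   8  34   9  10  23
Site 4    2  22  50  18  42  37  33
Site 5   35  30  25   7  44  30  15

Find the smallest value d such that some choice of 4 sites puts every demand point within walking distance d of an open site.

15

Open {Site 2, Site 3, Site 4, Site 5}.
  Farthest demand point is G at walking distance 15 (to Site 5); all others are ≤ 15.
With {Site 1, Site 2, Site 4, Site 5} the worst case is 17.
With {Site 1, Site 2, Site 3, Site 4} the worst case is 20.
No size-4 selection achieves below 15.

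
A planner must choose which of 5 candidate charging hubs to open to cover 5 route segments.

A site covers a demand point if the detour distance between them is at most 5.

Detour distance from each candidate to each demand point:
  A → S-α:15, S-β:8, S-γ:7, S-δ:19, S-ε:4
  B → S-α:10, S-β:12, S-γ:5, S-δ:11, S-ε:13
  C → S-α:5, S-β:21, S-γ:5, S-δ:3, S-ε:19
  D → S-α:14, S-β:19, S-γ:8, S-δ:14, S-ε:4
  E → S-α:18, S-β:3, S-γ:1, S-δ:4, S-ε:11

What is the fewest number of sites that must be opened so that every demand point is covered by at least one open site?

3

Coverage sets (demand points within 5 of each site):
  A: {S-ε}
  B: {S-γ}
  C: {S-α, S-γ, S-δ}
  D: {S-ε}
  E: {S-β, S-γ, S-δ}
No 2 sites suffice: every size-2 union leaves at least one demand point uncovered.
But {A, C, E} covers everything, so the minimum is 3.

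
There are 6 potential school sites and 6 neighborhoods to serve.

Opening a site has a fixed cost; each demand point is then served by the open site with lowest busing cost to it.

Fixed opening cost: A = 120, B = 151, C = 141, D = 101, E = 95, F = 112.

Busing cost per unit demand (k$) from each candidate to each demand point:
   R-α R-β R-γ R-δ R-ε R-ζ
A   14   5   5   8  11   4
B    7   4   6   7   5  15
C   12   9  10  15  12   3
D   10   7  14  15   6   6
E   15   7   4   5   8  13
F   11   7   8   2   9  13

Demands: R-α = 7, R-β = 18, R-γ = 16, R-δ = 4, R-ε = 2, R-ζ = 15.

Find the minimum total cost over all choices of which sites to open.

502

Open {A}: assign each demand point to its cheapest open site.
  R-α→A 7×14=98, R-β→A 18×5=90, R-γ→A 16×5=80, R-δ→A 4×8=32, R-ε→A 2×11=22, R-ζ→A 15×4=60
  busing cost 382, fixed 120 → total 502.
Compare {A, E}: busing cost 348 + fixed 215 = 563.
Compare {A, D}: busing cost 344 + fixed 221 = 565.
Compare {A, F}: busing cost 333 + fixed 232 = 565.
All other subsets cost ≥ 563. Minimum total cost: 502.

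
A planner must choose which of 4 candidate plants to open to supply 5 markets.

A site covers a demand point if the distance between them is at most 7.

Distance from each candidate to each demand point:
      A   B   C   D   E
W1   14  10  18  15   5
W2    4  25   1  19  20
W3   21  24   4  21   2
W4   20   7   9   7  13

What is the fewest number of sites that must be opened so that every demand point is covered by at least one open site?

3

Coverage sets (demand points within 7 of each site):
  W1: {E}
  W2: {A, C}
  W3: {C, E}
  W4: {B, D}
No 2 sites suffice: every size-2 union leaves at least one demand point uncovered.
But {W1, W2, W4} covers everything, so the minimum is 3.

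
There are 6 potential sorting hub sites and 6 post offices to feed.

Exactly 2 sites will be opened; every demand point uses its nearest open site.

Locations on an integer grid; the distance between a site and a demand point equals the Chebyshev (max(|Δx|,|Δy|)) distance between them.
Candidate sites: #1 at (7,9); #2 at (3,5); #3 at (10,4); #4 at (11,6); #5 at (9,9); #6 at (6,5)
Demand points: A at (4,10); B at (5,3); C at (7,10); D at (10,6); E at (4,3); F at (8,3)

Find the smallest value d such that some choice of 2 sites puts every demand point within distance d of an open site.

3

Open {#1, #6}.
  Farthest demand point is A at distance 3 (to #1); all others are ≤ 3.
With {#1, #2} the worst case is 5.
With {#2, #3} the worst case is 5.
No size-2 selection achieves below 3.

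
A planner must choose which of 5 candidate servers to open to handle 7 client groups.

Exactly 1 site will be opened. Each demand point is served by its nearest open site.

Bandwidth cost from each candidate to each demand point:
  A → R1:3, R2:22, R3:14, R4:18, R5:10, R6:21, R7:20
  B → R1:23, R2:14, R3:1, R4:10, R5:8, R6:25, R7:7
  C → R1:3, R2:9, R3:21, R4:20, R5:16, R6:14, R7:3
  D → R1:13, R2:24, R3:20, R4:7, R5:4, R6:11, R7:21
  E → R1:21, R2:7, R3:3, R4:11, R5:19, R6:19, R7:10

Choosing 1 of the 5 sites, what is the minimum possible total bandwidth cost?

86

Open {C}.
  R1→C 3, R2→C 9, R3→C 21, R4→C 20, R5→C 16, R6→C 14, R7→C 3  ⇒ total 86.
Compare {B}: total 88.
Compare {E}: total 90.
No size-1 selection does better; minimum is 86.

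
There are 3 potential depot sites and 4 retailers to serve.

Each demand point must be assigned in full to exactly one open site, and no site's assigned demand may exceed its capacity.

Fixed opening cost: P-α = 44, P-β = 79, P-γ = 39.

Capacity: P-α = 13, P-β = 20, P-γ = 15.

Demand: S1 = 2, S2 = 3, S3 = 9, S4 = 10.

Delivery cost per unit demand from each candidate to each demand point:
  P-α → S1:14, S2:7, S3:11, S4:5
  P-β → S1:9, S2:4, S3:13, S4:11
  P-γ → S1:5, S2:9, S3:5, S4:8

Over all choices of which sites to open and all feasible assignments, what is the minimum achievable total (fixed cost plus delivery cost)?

Open {P-α, P-γ}; cheapest assignment that respects the capacities:
  P-α (cap 13, load 13): S2, S4 — cost 3×7 + 10×5 = 71
  P-γ (cap 15, load 11): S1, S3 — cost 2×5 + 9×5 = 55
  Shipping 126, fixed 83 → total 209.
  Any other capacity-feasible assignment to {P-α, P-γ} ships for at least 126.
Compare {P-α, P-β, P-γ}: its best feasible assignment gives total 279.
Compare {P-β, P-γ}: its best feasible assignment gives total 295.
Every other set of open sites that can feasibly serve all demand totals ≥ 279 even under its best assignment. Minimum: 209.

209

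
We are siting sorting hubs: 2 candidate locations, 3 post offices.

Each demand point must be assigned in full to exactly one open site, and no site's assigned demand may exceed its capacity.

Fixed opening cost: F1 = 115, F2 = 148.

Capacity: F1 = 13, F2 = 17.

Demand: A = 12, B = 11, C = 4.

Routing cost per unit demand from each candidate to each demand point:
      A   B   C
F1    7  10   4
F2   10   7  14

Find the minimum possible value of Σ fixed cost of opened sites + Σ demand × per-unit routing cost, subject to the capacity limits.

480

Open {F1, F2}; cheapest assignment that respects the capacities:
  F1 (cap 13, load 12): A — cost 12×7 = 84
  F2 (cap 17, load 15): B, C — cost 11×7 + 4×14 = 133
  Shipping 217, fixed 263 → total 480.
  Any other capacity-feasible assignment to {F1, F2} ships for at least 217.
Total demand is 27 and no other set of sites has combined capacity ≥ 27, so {F1, F2} is the only feasible choice of open sites. Minimum: 480.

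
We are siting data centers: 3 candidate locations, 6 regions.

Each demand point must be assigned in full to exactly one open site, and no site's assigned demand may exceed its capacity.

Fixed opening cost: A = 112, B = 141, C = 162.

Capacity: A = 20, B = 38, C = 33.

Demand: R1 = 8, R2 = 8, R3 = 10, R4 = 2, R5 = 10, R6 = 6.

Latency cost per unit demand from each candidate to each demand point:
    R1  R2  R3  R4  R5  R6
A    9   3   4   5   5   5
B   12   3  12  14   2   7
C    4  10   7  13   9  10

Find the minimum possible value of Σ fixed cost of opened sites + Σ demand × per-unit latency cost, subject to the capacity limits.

Open {A, B}; cheapest assignment that respects the capacities:
  A (cap 20, load 20): R1, R3, R4 — cost 8×9 + 10×4 + 2×5 = 122
  B (cap 38, load 24): R2, R5, R6 — cost 8×3 + 10×2 + 6×7 = 86
  Shipping 208, fixed 253 → total 461.
  Any other capacity-feasible assignment to {A, B} ships for at least 208.
Compare {B, C}: its best feasible assignment gives total 517.
Compare {A, C}: its best feasible assignment gives total 520.
Every other set of open sites that can feasibly serve all demand totals ≥ 517 even under its best assignment. Minimum: 461.

461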